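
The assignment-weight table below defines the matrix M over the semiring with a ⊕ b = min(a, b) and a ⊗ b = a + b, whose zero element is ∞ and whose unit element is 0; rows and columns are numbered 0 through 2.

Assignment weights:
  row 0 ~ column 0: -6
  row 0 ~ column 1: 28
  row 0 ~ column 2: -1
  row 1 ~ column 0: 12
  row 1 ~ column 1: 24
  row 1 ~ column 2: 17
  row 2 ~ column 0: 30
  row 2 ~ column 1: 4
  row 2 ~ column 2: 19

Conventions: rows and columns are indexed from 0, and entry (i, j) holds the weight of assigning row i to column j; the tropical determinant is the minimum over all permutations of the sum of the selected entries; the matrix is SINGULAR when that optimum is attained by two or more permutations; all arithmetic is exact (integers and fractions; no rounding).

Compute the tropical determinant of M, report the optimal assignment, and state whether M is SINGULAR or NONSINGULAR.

σ = (0, 1, 2): (-6) + 24 + 19 = 37
σ = (0, 2, 1): (-6) + 17 + 4 = 15
σ = (1, 0, 2): 28 + 12 + 19 = 59
σ = (1, 2, 0): 28 + 17 + 30 = 75
σ = (2, 0, 1): (-1) + 12 + 4 = 15
σ = (2, 1, 0): (-1) + 24 + 30 = 53
Optimal value attained by: σ = (0, 2, 1).
Answer: det⊕(M) = 15; verdict: SINGULAR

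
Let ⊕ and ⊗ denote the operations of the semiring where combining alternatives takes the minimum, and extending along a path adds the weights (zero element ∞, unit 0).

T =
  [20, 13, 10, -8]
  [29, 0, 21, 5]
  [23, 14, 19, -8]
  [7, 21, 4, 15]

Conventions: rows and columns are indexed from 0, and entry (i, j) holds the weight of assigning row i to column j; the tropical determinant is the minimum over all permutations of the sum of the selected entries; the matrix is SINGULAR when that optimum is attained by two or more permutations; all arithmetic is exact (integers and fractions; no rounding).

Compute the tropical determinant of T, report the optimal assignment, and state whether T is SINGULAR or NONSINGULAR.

σ = (0, 1, 2, 3): 20 + 0 + 19 + 15 = 54
σ = (0, 1, 3, 2): 20 + 0 + (-8) + 4 = 16
σ = (0, 2, 1, 3): 20 + 21 + 14 + 15 = 70
σ = (0, 2, 3, 1): 20 + 21 + (-8) + 21 = 54
σ = (0, 3, 1, 2): 20 + 5 + 14 + 4 = 43
σ = (0, 3, 2, 1): 20 + 5 + 19 + 21 = 65
σ = (1, 0, 2, 3): 13 + 29 + 19 + 15 = 76
σ = (1, 0, 3, 2): 13 + 29 + (-8) + 4 = 38
σ = (1, 2, 0, 3): 13 + 21 + 23 + 15 = 72
σ = (1, 2, 3, 0): 13 + 21 + (-8) + 7 = 33
σ = (1, 3, 0, 2): 13 + 5 + 23 + 4 = 45
σ = (1, 3, 2, 0): 13 + 5 + 19 + 7 = 44
σ = (2, 0, 1, 3): 10 + 29 + 14 + 15 = 68
σ = (2, 0, 3, 1): 10 + 29 + (-8) + 21 = 52
σ = (2, 1, 0, 3): 10 + 0 + 23 + 15 = 48
σ = (2, 1, 3, 0): 10 + 0 + (-8) + 7 = 9
σ = (2, 3, 0, 1): 10 + 5 + 23 + 21 = 59
σ = (2, 3, 1, 0): 10 + 5 + 14 + 7 = 36
σ = (3, 0, 1, 2): (-8) + 29 + 14 + 4 = 39
σ = (3, 0, 2, 1): (-8) + 29 + 19 + 21 = 61
σ = (3, 1, 0, 2): (-8) + 0 + 23 + 4 = 19
σ = (3, 1, 2, 0): (-8) + 0 + 19 + 7 = 18
σ = (3, 2, 0, 1): (-8) + 21 + 23 + 21 = 57
σ = (3, 2, 1, 0): (-8) + 21 + 14 + 7 = 34
Optimal value attained by: σ = (2, 1, 3, 0).
Answer: det⊕(T) = 9; verdict: NONSINGULAR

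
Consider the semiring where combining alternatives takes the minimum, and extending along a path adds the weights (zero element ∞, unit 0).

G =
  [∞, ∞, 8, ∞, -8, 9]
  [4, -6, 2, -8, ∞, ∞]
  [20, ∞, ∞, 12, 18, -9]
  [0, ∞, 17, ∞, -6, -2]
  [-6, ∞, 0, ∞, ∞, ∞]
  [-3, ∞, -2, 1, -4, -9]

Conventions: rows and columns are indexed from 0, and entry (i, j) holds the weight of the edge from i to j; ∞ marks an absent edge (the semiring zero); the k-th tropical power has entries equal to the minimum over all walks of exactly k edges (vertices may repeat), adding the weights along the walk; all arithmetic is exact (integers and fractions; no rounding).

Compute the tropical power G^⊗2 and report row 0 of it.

G^⊗2:
  [-14, ∞, -8, 10, 5, -1]
  [-8, -12, -4, -14, -14, -10]
  [-12, ∞, -11, -8, -13, -18]
  [-12, ∞, -6, -1, -8, -11]
  [20, ∞, 2, 12, -14, -9]
  [-12, ∞, -11, -8, -13, -18]
Answer: row 0 of G^⊗2 = [-14, ∞, -8, 10, 5, -1]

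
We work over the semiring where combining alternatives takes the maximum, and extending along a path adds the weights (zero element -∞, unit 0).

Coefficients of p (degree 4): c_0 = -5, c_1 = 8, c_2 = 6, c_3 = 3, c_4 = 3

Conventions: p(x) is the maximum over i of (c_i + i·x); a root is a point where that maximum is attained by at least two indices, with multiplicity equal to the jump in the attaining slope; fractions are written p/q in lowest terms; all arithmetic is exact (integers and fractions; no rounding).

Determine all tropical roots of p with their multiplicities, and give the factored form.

hull edge (i=0, c=-5) to (i=1, c=8): slope 13, span 1
hull edge (i=1, c=8) to (i=4, c=3): slope -5/3, span 3
Factored form: p(x) = 3 ⊗ (x ⊕ (-13)) ⊗ (x ⊕ 5/3) ⊗ (x ⊕ 5/3) ⊗ (x ⊕ 5/3)
Answer: roots = -13 (mult 1), 5/3 (mult 3)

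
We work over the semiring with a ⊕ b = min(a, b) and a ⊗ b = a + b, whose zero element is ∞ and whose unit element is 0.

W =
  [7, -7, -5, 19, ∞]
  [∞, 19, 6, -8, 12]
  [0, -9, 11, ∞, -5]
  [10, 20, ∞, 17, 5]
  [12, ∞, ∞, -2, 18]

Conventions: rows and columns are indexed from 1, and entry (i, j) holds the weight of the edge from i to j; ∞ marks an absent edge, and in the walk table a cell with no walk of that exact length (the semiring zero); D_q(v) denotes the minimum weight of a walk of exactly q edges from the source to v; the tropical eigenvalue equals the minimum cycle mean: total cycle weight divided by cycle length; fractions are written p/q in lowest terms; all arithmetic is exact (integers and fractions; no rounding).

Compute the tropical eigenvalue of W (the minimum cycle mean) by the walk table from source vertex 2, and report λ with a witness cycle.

q=0: [∞, 0, ∞, ∞, ∞]
q=1: [∞, 19, 6, -8, 12]
q=2: [2, -3, 17, 9, -3]
q=3: [9, -5, -3, -11, 9]
q=4: [-3, -12, 1, -13, -8]
q=5: [-3, -10, -8, -20, -8]
Optimal cycle mean attained by: cycle 1->3->2->4->1, total (-5) + (-9) + (-8) + 10, length 4.
Answer: λ = -3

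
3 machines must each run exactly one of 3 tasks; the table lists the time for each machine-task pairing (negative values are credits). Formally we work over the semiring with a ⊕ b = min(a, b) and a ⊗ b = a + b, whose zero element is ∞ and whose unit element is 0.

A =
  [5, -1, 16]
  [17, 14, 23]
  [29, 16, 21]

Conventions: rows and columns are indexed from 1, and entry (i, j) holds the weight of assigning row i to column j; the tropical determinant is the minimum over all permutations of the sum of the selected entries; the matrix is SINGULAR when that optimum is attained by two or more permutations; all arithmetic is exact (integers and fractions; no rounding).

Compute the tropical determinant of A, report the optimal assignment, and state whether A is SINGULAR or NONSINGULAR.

σ = (1, 2, 3): 5 + 14 + 21 = 40
σ = (1, 3, 2): 5 + 23 + 16 = 44
σ = (2, 1, 3): (-1) + 17 + 21 = 37
σ = (2, 3, 1): (-1) + 23 + 29 = 51
σ = (3, 1, 2): 16 + 17 + 16 = 49
σ = (3, 2, 1): 16 + 14 + 29 = 59
Optimal value attained by: σ = (2, 1, 3).
Answer: det⊕(A) = 37; verdict: NONSINGULAR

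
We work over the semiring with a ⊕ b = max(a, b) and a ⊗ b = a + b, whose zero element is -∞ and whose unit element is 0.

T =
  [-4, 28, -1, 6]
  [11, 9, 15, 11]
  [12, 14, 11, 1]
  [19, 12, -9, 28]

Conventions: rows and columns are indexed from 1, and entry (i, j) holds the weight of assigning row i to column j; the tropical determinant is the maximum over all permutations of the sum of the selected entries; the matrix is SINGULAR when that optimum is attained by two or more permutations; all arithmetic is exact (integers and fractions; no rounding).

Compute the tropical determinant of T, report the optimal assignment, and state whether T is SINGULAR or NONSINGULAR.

σ = (1, 2, 3, 4): (-4) + 9 + 11 + 28 = 44
σ = (1, 2, 4, 3): (-4) + 9 + 1 + (-9) = -3
σ = (1, 3, 2, 4): (-4) + 15 + 14 + 28 = 53
σ = (1, 3, 4, 2): (-4) + 15 + 1 + 12 = 24
σ = (1, 4, 2, 3): (-4) + 11 + 14 + (-9) = 12
σ = (1, 4, 3, 2): (-4) + 11 + 11 + 12 = 30
σ = (2, 1, 3, 4): 28 + 11 + 11 + 28 = 78
σ = (2, 1, 4, 3): 28 + 11 + 1 + (-9) = 31
σ = (2, 3, 1, 4): 28 + 15 + 12 + 28 = 83
σ = (2, 3, 4, 1): 28 + 15 + 1 + 19 = 63
σ = (2, 4, 1, 3): 28 + 11 + 12 + (-9) = 42
σ = (2, 4, 3, 1): 28 + 11 + 11 + 19 = 69
σ = (3, 1, 2, 4): (-1) + 11 + 14 + 28 = 52
σ = (3, 1, 4, 2): (-1) + 11 + 1 + 12 = 23
σ = (3, 2, 1, 4): (-1) + 9 + 12 + 28 = 48
σ = (3, 2, 4, 1): (-1) + 9 + 1 + 19 = 28
σ = (3, 4, 1, 2): (-1) + 11 + 12 + 12 = 34
σ = (3, 4, 2, 1): (-1) + 11 + 14 + 19 = 43
σ = (4, 1, 2, 3): 6 + 11 + 14 + (-9) = 22
σ = (4, 1, 3, 2): 6 + 11 + 11 + 12 = 40
σ = (4, 2, 1, 3): 6 + 9 + 12 + (-9) = 18
σ = (4, 2, 3, 1): 6 + 9 + 11 + 19 = 45
σ = (4, 3, 1, 2): 6 + 15 + 12 + 12 = 45
σ = (4, 3, 2, 1): 6 + 15 + 14 + 19 = 54
Optimal value attained by: σ = (2, 3, 1, 4).
Answer: det⊕(T) = 83; verdict: NONSINGULAR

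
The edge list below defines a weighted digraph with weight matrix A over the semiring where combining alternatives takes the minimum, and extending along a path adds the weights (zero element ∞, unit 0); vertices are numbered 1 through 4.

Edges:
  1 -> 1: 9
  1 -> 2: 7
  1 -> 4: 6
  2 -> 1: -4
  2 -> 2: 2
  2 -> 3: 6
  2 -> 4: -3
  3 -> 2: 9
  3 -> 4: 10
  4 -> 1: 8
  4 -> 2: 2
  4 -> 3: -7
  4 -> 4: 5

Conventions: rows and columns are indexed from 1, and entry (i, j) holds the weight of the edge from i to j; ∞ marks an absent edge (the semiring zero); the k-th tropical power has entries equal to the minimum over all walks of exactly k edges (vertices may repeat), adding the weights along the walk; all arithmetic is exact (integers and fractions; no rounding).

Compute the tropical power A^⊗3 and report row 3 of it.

A^⊗2:
  [3, 8, -1, 4]
  [-2, -1, -10, -1]
  [5, 11, 3, 6]
  [-2, 2, -2, -1]
A^⊗3:
  [4, 6, -3, 5]
  [-5, -1, -8, -4]
  [7, 8, -1, 8]
  [-2, 1, -8, -1]
Answer: row 3 of A^⊗3 = [7, 8, -1, 8]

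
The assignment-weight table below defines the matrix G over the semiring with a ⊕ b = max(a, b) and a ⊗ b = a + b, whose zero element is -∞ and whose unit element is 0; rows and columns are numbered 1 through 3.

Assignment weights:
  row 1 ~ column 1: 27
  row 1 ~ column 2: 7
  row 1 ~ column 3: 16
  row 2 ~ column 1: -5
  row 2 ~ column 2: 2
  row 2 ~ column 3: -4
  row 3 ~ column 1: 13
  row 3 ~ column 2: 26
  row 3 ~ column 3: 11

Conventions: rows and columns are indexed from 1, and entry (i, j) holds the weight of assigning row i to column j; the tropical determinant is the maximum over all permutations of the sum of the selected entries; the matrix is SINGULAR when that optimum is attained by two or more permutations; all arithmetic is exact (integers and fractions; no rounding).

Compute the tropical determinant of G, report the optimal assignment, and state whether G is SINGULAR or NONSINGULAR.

σ = (1, 2, 3): 27 + 2 + 11 = 40
σ = (1, 3, 2): 27 + (-4) + 26 = 49
σ = (2, 1, 3): 7 + (-5) + 11 = 13
σ = (2, 3, 1): 7 + (-4) + 13 = 16
σ = (3, 1, 2): 16 + (-5) + 26 = 37
σ = (3, 2, 1): 16 + 2 + 13 = 31
Optimal value attained by: σ = (1, 3, 2).
Answer: det⊕(G) = 49; verdict: NONSINGULAR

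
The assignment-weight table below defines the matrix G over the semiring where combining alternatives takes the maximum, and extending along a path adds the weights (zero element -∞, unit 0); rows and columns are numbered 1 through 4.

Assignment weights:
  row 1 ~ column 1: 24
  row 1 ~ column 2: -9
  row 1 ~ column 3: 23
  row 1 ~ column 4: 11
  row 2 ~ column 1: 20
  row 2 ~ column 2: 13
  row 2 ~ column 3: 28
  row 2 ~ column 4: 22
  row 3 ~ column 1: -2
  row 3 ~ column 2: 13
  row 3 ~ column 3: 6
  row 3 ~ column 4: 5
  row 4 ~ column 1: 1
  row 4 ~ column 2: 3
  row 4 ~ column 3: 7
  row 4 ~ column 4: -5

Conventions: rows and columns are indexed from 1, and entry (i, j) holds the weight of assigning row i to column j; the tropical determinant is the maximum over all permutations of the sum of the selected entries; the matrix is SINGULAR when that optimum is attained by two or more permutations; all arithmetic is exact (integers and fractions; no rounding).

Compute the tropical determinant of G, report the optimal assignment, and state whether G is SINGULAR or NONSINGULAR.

σ = (1, 2, 3, 4): 24 + 13 + 6 + (-5) = 38
σ = (1, 2, 4, 3): 24 + 13 + 5 + 7 = 49
σ = (1, 3, 2, 4): 24 + 28 + 13 + (-5) = 60
σ = (1, 3, 4, 2): 24 + 28 + 5 + 3 = 60
σ = (1, 4, 2, 3): 24 + 22 + 13 + 7 = 66
σ = (1, 4, 3, 2): 24 + 22 + 6 + 3 = 55
σ = (2, 1, 3, 4): (-9) + 20 + 6 + (-5) = 12
σ = (2, 1, 4, 3): (-9) + 20 + 5 + 7 = 23
σ = (2, 3, 1, 4): (-9) + 28 + (-2) + (-5) = 12
σ = (2, 3, 4, 1): (-9) + 28 + 5 + 1 = 25
σ = (2, 4, 1, 3): (-9) + 22 + (-2) + 7 = 18
σ = (2, 4, 3, 1): (-9) + 22 + 6 + 1 = 20
σ = (3, 1, 2, 4): 23 + 20 + 13 + (-5) = 51
σ = (3, 1, 4, 2): 23 + 20 + 5 + 3 = 51
σ = (3, 2, 1, 4): 23 + 13 + (-2) + (-5) = 29
σ = (3, 2, 4, 1): 23 + 13 + 5 + 1 = 42
σ = (3, 4, 1, 2): 23 + 22 + (-2) + 3 = 46
σ = (3, 4, 2, 1): 23 + 22 + 13 + 1 = 59
σ = (4, 1, 2, 3): 11 + 20 + 13 + 7 = 51
σ = (4, 1, 3, 2): 11 + 20 + 6 + 3 = 40
σ = (4, 2, 1, 3): 11 + 13 + (-2) + 7 = 29
σ = (4, 2, 3, 1): 11 + 13 + 6 + 1 = 31
σ = (4, 3, 1, 2): 11 + 28 + (-2) + 3 = 40
σ = (4, 3, 2, 1): 11 + 28 + 13 + 1 = 53
Optimal value attained by: σ = (1, 4, 2, 3).
Answer: det⊕(G) = 66; verdict: NONSINGULAR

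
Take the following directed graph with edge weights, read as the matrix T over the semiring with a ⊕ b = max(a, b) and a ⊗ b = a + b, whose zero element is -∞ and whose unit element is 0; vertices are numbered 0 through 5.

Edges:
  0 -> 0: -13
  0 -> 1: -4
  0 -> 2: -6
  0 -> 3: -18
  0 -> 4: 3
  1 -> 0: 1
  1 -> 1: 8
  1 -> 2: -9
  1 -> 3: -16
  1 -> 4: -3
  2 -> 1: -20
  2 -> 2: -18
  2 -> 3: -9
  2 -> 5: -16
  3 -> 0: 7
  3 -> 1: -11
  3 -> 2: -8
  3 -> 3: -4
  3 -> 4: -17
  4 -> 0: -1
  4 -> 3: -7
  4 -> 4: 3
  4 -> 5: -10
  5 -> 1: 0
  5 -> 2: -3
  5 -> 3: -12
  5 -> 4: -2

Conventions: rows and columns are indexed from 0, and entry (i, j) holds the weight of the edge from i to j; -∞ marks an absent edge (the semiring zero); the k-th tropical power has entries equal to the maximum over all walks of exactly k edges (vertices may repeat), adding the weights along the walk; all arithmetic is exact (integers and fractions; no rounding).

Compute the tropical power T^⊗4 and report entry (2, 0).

T^⊗2:
  [2, 4, -13, -4, 6, -7]
  [9, 16, -1, -8, 5, -13]
  [-2, -12, -17, -13, -18, -34]
  [3, 3, 1, -8, 10, -24]
  [2, -5, -7, -4, 6, -7]
  [1, 8, -9, -9, 1, -12]
T^⊗3:
  [5, 12, -4, -1, 9, -4]
  [17, 24, 7, 0, 13, -5]
  [-6, -4, -8, -17, 1, -28]
  [9, 11, -3, 3, 13, 0]
  [5, 3, -4, -1, 9, -4]
  [9, 16, -1, -6, 5, -9]
T^⊗4:
  [13, 20, 3, 2, 12, -1]
  [25, 32, 15, 8, 21, 3]
  [0, 4, -12, -6, 4, -9]
  [12, 19, 3, 6, 16, 3]
  [8, 11, -1, 2, 12, -1]
  [17, 24, 7, 0, 13, -5]
Key observation: the optimum is the walk 2->3->0->4->0, with weight (-9) + 7 + 3 + (-1) = 0.
Optimal value attained by: walk 2->3->0->4->0.
Answer: (T^⊗4)[2][0] = 0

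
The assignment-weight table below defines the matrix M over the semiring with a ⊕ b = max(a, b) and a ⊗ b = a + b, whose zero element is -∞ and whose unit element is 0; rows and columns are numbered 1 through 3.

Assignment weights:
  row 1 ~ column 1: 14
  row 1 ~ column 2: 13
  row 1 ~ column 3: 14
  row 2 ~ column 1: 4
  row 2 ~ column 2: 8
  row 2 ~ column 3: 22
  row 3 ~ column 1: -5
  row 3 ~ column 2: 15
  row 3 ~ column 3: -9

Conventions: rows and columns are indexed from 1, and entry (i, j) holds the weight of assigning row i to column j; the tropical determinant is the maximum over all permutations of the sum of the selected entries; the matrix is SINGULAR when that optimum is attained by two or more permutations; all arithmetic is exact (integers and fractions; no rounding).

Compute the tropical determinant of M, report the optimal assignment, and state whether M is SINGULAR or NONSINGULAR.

σ = (1, 2, 3): 14 + 8 + (-9) = 13
σ = (1, 3, 2): 14 + 22 + 15 = 51
σ = (2, 1, 3): 13 + 4 + (-9) = 8
σ = (2, 3, 1): 13 + 22 + (-5) = 30
σ = (3, 1, 2): 14 + 4 + 15 = 33
σ = (3, 2, 1): 14 + 8 + (-5) = 17
Optimal value attained by: σ = (1, 3, 2).
Answer: det⊕(M) = 51; verdict: NONSINGULAR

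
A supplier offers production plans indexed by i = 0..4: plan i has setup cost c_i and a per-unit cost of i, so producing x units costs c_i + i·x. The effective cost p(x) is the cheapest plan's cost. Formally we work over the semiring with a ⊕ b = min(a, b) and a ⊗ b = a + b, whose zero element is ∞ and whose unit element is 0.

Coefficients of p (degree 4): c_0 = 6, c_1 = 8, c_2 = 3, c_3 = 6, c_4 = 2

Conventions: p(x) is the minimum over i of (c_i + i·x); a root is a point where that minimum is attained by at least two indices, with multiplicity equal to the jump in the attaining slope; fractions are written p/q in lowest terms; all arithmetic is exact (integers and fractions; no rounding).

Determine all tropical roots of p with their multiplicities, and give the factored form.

hull edge (i=0, c=6) to (i=2, c=3): slope -3/2, span 2
hull edge (i=2, c=3) to (i=4, c=2): slope -1/2, span 2
Factored form: p(x) = 2 ⊗ (x ⊕ 1/2) ⊗ (x ⊕ 1/2) ⊗ (x ⊕ 3/2) ⊗ (x ⊕ 3/2)
Answer: roots = 1/2 (mult 2), 3/2 (mult 2)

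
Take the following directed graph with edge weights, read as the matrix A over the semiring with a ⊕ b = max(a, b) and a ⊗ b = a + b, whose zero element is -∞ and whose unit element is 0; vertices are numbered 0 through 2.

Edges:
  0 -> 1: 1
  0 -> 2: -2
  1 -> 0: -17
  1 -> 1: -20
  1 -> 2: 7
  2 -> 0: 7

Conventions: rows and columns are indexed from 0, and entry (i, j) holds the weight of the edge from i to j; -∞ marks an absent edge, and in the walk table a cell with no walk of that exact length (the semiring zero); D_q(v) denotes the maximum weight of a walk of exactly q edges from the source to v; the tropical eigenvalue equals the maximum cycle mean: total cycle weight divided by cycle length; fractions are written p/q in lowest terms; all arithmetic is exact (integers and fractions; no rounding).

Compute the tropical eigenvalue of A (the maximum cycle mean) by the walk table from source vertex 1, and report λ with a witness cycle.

q=0: [-∞, 0, -∞]
q=1: [-17, -20, 7]
q=2: [14, -16, -13]
q=3: [-6, 15, 12]
Optimal cycle mean attained by: cycle 0->1->2->0, total 1 + 7 + 7, length 3.
Answer: λ = 5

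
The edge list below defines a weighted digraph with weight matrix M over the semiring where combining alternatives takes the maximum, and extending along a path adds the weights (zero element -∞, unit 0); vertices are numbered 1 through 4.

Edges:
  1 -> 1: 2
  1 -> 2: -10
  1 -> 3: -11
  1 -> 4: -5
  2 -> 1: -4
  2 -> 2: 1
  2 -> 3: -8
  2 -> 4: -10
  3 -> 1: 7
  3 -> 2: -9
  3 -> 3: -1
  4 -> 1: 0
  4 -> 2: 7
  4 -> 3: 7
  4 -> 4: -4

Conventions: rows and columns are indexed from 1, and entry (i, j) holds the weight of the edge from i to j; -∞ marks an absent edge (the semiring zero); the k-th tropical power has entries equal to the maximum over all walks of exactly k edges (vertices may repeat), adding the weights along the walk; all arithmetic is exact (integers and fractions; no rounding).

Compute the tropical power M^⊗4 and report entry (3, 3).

M^⊗2:
  [4, 2, 2, -3]
  [-1, 2, -3, -9]
  [9, -3, -2, 2]
  [14, 8, 6, -3]
M^⊗3:
  [9, 4, 4, -1]
  [4, 3, -2, -6]
  [11, 9, 9, 4]
  [16, 9, 5, 9]
M^⊗4:
  [11, 6, 6, 4]
  [6, 4, 1, -1]
  [16, 11, 11, 6]
  [18, 16, 16, 11]
Key observation: the optimum is the walk 3->1->1->4->3, with weight 7 + 2 + (-5) + 7 = 11.
Optimal value attained by: walk 3->1->1->4->3.
Answer: (M^⊗4)[3][3] = 11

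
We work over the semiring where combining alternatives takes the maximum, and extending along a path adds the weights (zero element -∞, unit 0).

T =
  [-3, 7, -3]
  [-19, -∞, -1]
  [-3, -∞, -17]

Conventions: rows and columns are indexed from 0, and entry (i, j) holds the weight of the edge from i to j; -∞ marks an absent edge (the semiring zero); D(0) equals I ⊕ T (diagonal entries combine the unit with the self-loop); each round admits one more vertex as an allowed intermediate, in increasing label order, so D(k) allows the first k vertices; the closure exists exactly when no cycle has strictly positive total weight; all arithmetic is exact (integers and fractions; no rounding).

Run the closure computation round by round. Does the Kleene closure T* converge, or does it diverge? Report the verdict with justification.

D(0):
  [0, 7, -3]
  [-19, 0, -1]
  [-3, -∞, 0]
D(1):
  [0, 7, -3]
  [-19, 0, -1]
  [-3, 4, 0]
Detection: at round 2, diagonal entry (2, 2) turns strictly positive.
Key observation: the cycle 2->0->1->2 has total weight (-3) + 7 + (-1), which is strictly positive.
Answer: DIVERGES — positive cycle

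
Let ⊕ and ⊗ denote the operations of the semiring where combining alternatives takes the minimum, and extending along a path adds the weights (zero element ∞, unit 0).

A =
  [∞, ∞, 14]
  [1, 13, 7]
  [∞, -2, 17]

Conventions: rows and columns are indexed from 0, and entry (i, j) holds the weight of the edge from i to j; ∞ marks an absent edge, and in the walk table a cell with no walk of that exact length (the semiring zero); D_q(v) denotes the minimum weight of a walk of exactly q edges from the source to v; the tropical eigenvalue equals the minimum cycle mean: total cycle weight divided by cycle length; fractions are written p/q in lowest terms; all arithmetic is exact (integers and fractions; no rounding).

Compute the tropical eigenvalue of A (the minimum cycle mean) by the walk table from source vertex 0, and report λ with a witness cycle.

q=0: [0, ∞, ∞]
q=1: [∞, ∞, 14]
q=2: [∞, 12, 31]
q=3: [13, 25, 19]
Optimal cycle mean attained by: cycle 1->2->1, total 7 + (-2), length 2.
Answer: λ = 5/2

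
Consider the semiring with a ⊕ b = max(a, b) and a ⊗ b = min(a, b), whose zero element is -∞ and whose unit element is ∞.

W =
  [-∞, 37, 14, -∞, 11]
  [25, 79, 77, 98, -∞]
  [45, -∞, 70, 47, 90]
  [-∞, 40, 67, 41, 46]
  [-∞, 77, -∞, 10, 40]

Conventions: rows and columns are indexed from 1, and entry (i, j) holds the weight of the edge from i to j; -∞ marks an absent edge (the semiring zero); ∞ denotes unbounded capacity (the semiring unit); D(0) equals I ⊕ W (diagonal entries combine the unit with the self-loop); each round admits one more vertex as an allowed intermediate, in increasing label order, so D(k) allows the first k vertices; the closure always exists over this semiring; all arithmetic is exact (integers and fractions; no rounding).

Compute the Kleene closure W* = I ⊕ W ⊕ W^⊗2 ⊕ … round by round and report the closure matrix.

D(0):
  [∞, 37, 14, -∞, 11]
  [25, ∞, 77, 98, -∞]
  [45, -∞, ∞, 47, 90]
  [-∞, 40, 67, ∞, 46]
  [-∞, 77, -∞, 10, ∞]
D(1):
  [∞, 37, 14, -∞, 11]
  [25, ∞, 77, 98, 11]
  [45, 37, ∞, 47, 90]
  [-∞, 40, 67, ∞, 46]
  [-∞, 77, -∞, 10, ∞]
D(2):
  [∞, 37, 37, 37, 11]
  [25, ∞, 77, 98, 11]
  [45, 37, ∞, 47, 90]
  [25, 40, 67, ∞, 46]
  [25, 77, 77, 77, ∞]
D(3):
  [∞, 37, 37, 37, 37]
  [45, ∞, 77, 98, 77]
  [45, 37, ∞, 47, 90]
  [45, 40, 67, ∞, 67]
  [45, 77, 77, 77, ∞]
D(4):
  [∞, 37, 37, 37, 37]
  [45, ∞, 77, 98, 77]
  [45, 40, ∞, 47, 90]
  [45, 40, 67, ∞, 67]
  [45, 77, 77, 77, ∞]
D(5):
  [∞, 37, 37, 37, 37]
  [45, ∞, 77, 98, 77]
  [45, 77, ∞, 77, 90]
  [45, 67, 67, ∞, 67]
  [45, 77, 77, 77, ∞]
Answer: W* = [[∞, 37, 37, 37, 37], [45, ∞, 77, 98, 77], [45, 77, ∞, 77, 90], [45, 67, 67, ∞, 67], [45, 77, 77, 77, ∞]]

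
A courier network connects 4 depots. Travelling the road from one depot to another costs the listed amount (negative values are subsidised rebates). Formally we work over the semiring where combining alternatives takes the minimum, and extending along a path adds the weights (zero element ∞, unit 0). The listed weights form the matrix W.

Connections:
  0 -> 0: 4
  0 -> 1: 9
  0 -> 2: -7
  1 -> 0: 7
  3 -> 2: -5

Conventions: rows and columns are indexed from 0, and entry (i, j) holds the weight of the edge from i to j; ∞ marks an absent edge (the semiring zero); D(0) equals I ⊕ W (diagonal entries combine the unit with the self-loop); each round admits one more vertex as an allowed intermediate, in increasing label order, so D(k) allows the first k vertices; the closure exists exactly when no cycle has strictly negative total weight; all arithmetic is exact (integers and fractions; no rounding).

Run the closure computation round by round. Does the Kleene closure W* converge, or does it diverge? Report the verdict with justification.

D(0):
  [0, 9, -7, ∞]
  [7, 0, ∞, ∞]
  [∞, ∞, 0, ∞]
  [∞, ∞, -5, 0]
D(1):
  [0, 9, -7, ∞]
  [7, 0, 0, ∞]
  [∞, ∞, 0, ∞]
  [∞, ∞, -5, 0]
D(2):
  [0, 9, -7, ∞]
  [7, 0, 0, ∞]
  [∞, ∞, 0, ∞]
  [∞, ∞, -5, 0]
D(3):
  [0, 9, -7, ∞]
  [7, 0, 0, ∞]
  [∞, ∞, 0, ∞]
  [∞, ∞, -5, 0]
D(4):
  [0, 9, -7, ∞]
  [7, 0, 0, ∞]
  [∞, ∞, 0, ∞]
  [∞, ∞, -5, 0]
Key observation: every diagonal entry stays at the unit through all rounds, so no improving cycle exists.
Answer: CONVERGES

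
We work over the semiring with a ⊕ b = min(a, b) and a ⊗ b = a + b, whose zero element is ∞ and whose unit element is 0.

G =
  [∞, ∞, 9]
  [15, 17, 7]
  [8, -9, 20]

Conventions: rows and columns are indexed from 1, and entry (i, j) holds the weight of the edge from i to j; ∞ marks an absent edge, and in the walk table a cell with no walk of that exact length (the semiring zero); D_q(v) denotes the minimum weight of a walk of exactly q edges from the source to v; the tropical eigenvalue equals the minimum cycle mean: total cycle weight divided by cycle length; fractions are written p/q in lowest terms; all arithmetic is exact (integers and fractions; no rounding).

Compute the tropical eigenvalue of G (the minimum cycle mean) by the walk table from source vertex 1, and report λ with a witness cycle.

q=0: [0, ∞, ∞]
q=1: [∞, ∞, 9]
q=2: [17, 0, 29]
q=3: [15, 17, 7]
Optimal cycle mean attained by: cycle 2->3->2, total 7 + (-9), length 2.
Answer: λ = -1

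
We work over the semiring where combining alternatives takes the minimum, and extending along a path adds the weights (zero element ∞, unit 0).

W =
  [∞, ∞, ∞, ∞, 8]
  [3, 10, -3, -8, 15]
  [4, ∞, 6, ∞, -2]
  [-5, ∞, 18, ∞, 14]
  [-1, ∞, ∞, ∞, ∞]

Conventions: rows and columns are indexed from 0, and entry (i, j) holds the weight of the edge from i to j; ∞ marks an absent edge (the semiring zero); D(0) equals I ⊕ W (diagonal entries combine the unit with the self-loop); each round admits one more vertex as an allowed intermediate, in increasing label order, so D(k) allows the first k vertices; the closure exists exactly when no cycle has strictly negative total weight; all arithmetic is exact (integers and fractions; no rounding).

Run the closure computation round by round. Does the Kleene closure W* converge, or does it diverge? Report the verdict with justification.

D(0):
  [0, ∞, ∞, ∞, 8]
  [3, 0, -3, -8, 15]
  [4, ∞, 0, ∞, -2]
  [-5, ∞, 18, 0, 14]
  [-1, ∞, ∞, ∞, 0]
D(1):
  [0, ∞, ∞, ∞, 8]
  [3, 0, -3, -8, 11]
  [4, ∞, 0, ∞, -2]
  [-5, ∞, 18, 0, 3]
  [-1, ∞, ∞, ∞, 0]
D(2):
  [0, ∞, ∞, ∞, 8]
  [3, 0, -3, -8, 11]
  [4, ∞, 0, ∞, -2]
  [-5, ∞, 18, 0, 3]
  [-1, ∞, ∞, ∞, 0]
D(3):
  [0, ∞, ∞, ∞, 8]
  [1, 0, -3, -8, -5]
  [4, ∞, 0, ∞, -2]
  [-5, ∞, 18, 0, 3]
  [-1, ∞, ∞, ∞, 0]
D(4):
  [0, ∞, ∞, ∞, 8]
  [-13, 0, -3, -8, -5]
  [4, ∞, 0, ∞, -2]
  [-5, ∞, 18, 0, 3]
  [-1, ∞, ∞, ∞, 0]
D(5):
  [0, ∞, ∞, ∞, 8]
  [-13, 0, -3, -8, -5]
  [-3, ∞, 0, ∞, -2]
  [-5, ∞, 18, 0, 3]
  [-1, ∞, ∞, ∞, 0]
Key observation: every diagonal entry stays at the unit through all rounds, so no improving cycle exists.
Answer: CONVERGES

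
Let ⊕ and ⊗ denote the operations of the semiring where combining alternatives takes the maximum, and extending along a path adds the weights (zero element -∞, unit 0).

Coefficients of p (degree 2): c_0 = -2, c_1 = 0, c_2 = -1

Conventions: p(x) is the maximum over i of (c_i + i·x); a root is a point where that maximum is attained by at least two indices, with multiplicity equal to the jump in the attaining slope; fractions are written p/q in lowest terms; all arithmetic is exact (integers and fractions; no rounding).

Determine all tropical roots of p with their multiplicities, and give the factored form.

hull edge (i=0, c=-2) to (i=1, c=0): slope 2, span 1
hull edge (i=1, c=0) to (i=2, c=-1): slope -1, span 1
Factored form: p(x) = -1 ⊗ (x ⊕ (-2)) ⊗ (x ⊕ 1)
Answer: roots = -2 (mult 1), 1 (mult 1)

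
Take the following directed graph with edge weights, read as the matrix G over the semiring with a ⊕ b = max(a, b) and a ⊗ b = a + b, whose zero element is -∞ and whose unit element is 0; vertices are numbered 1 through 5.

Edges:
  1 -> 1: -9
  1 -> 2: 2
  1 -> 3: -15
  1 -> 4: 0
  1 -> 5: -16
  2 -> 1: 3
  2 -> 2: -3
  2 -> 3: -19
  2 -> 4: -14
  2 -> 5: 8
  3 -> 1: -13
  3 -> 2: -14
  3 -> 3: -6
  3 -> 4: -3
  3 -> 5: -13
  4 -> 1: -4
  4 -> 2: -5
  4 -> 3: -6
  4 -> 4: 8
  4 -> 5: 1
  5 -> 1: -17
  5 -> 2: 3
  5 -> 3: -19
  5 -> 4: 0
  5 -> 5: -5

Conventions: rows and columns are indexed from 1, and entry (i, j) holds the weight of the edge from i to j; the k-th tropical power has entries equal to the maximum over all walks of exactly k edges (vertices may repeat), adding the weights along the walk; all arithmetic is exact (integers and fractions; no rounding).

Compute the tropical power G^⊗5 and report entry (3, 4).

G^⊗2:
  [5, -1, -6, 8, 10]
  [0, 11, -11, 8, 5]
  [-7, -8, -9, 5, -2]
  [4, 4, 2, 16, 9]
  [6, 0, -6, 8, 11]
G^⊗3:
  [4, 13, 2, 16, 9]
  [14, 8, 2, 16, 19]
  [1, 1, -1, 13, 6]
  [12, 12, 10, 24, 17]
  [4, 14, 2, 16, 9]
G^⊗4:
  [16, 12, 10, 24, 21]
  [12, 22, 10, 24, 17]
  [9, 9, 7, 21, 14]
  [20, 20, 18, 32, 25]
  [17, 12, 10, 24, 22]
G^⊗5:
  [20, 24, 18, 32, 25]
  [25, 20, 18, 32, 30]
  [17, 17, 15, 29, 22]
  [28, 28, 26, 40, 33]
  [20, 25, 18, 32, 25]
Key observation: the optimum is the walk 3->4->4->4->4->4, with weight (-3) + 8 + 8 + 8 + 8 = 29.
Optimal value attained by: walk 3->4->4->4->4->4.
Answer: (G^⊗5)[3][4] = 29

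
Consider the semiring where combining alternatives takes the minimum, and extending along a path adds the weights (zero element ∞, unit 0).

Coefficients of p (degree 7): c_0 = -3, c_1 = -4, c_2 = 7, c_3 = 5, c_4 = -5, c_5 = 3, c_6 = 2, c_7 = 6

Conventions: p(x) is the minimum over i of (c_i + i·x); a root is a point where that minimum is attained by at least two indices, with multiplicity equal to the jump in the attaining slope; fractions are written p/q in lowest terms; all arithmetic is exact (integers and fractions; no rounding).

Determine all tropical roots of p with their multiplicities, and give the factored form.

hull edge (i=0, c=-3) to (i=1, c=-4): slope -1, span 1
hull edge (i=1, c=-4) to (i=4, c=-5): slope -1/3, span 3
hull edge (i=4, c=-5) to (i=6, c=2): slope 7/2, span 2
hull edge (i=6, c=2) to (i=7, c=6): slope 4, span 1
Factored form: p(x) = 6 ⊗ (x ⊕ (-4)) ⊗ (x ⊕ (-7/2)) ⊗ (x ⊕ (-7/2)) ⊗ (x ⊕ 1/3) ⊗ (x ⊕ 1/3) ⊗ (x ⊕ 1/3) ⊗ (x ⊕ 1)
Answer: roots = -4 (mult 1), -7/2 (mult 2), 1/3 (mult 3), 1 (mult 1)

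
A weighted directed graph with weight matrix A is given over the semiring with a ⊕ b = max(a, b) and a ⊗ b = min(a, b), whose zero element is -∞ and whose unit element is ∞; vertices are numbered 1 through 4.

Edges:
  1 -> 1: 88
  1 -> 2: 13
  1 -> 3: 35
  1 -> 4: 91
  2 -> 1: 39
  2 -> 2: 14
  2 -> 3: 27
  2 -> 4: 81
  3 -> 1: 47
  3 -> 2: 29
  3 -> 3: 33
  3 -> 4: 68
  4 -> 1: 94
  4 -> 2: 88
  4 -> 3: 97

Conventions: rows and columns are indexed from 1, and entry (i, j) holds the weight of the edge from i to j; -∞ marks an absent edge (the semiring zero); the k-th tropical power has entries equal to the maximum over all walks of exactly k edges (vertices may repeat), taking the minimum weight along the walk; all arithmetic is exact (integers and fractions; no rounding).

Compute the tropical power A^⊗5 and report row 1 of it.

A^⊗2:
  [91, 88, 91, 88]
  [81, 81, 81, 39]
  [68, 68, 68, 47]
  [88, 29, 35, 91]
A^⊗3:
  [88, 88, 88, 91]
  [81, 39, 39, 81]
  [68, 47, 47, 68]
  [91, 88, 91, 88]
A^⊗4:
  [91, 88, 91, 88]
  [81, 81, 81, 81]
  [68, 68, 68, 68]
  [88, 88, 88, 91]
A^⊗5:
  [88, 88, 88, 91]
  [81, 81, 81, 81]
  [68, 68, 68, 68]
  [91, 88, 91, 88]
Answer: row 1 of A^⊗5 = [88, 88, 88, 91]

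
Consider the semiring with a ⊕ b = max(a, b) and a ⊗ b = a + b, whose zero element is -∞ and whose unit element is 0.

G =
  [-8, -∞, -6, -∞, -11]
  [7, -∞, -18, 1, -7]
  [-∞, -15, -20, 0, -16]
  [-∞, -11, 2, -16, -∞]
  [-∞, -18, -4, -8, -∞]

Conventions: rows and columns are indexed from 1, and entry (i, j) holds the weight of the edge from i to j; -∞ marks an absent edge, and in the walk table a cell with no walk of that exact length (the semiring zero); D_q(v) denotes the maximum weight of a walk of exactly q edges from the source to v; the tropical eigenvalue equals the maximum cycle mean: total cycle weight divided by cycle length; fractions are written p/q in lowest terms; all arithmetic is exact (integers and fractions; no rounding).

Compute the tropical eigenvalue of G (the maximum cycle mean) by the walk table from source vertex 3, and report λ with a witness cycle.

q=0: [-∞, -∞, 0, -∞, -∞]
q=1: [-∞, -15, -20, 0, -16]
q=2: [-8, -11, 2, -14, -22]
q=3: [-4, -13, -12, 2, -14]
q=4: [-6, -9, 4, -12, -15]
q=5: [-2, -11, -10, 4, -12]
Optimal cycle mean attained by: cycle 3->4->3, total 0 + 2, length 2.
Answer: λ = 1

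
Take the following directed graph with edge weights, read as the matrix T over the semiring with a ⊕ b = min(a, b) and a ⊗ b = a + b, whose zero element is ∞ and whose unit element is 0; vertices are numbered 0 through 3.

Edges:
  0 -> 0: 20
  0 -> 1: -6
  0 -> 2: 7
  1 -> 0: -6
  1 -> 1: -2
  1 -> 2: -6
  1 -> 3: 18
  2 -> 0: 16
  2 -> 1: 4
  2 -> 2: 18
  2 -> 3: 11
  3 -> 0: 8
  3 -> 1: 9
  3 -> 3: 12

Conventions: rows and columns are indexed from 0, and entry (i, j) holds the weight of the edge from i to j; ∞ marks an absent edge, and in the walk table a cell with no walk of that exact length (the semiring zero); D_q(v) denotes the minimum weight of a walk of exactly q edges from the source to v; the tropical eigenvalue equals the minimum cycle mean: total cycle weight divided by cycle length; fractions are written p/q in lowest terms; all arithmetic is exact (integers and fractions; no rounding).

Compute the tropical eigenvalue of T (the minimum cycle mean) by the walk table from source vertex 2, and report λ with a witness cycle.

q=0: [∞, ∞, 0, ∞]
q=1: [16, 4, 18, 11]
q=2: [-2, 2, -2, 22]
q=3: [-4, -8, -4, 9]
q=4: [-14, -10, -14, 7]
Optimal cycle mean attained by: cycle 0->1->0, total (-6) + (-6), length 2.
Answer: λ = -6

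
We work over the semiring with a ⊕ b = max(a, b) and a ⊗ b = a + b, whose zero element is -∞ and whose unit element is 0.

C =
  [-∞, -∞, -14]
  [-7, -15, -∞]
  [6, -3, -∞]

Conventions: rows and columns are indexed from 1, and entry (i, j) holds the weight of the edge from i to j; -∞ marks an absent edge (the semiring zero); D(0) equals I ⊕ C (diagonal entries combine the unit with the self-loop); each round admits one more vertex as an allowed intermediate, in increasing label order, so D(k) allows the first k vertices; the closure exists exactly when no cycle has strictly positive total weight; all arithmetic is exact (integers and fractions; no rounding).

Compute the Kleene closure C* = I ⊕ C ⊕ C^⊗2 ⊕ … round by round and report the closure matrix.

D(0):
  [0, -∞, -14]
  [-7, 0, -∞]
  [6, -3, 0]
D(1):
  [0, -∞, -14]
  [-7, 0, -21]
  [6, -3, 0]
D(2):
  [0, -∞, -14]
  [-7, 0, -21]
  [6, -3, 0]
D(3):
  [0, -17, -14]
  [-7, 0, -21]
  [6, -3, 0]
Answer: C* = [[0, -17, -14], [-7, 0, -21], [6, -3, 0]]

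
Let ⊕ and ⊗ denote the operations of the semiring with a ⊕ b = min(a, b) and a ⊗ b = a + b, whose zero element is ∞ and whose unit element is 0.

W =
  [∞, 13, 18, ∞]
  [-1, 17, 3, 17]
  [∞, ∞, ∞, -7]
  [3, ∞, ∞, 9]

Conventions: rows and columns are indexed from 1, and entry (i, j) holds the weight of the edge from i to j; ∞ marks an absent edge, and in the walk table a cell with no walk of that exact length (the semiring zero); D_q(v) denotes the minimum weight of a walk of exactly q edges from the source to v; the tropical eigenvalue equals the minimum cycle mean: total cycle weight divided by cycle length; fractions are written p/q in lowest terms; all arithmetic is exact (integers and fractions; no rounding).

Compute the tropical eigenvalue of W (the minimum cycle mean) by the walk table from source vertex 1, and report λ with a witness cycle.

q=0: [0, ∞, ∞, ∞]
q=1: [∞, 13, 18, ∞]
q=2: [12, 30, 16, 11]
q=3: [14, 25, 30, 9]
q=4: [12, 27, 28, 18]
Optimal cycle mean attained by: cycle 1->2->3->4->1, total 13 + 3 + (-7) + 3, length 4.
Answer: λ = 3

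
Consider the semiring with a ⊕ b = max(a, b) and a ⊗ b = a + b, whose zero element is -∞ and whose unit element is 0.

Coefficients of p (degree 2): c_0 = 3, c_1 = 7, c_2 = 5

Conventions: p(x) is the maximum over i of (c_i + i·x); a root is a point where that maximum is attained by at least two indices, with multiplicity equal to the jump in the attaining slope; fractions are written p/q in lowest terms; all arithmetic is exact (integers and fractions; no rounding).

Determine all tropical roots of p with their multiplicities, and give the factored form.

hull edge (i=0, c=3) to (i=1, c=7): slope 4, span 1
hull edge (i=1, c=7) to (i=2, c=5): slope -2, span 1
Factored form: p(x) = 5 ⊗ (x ⊕ (-4)) ⊗ (x ⊕ 2)
Answer: roots = -4 (mult 1), 2 (mult 1)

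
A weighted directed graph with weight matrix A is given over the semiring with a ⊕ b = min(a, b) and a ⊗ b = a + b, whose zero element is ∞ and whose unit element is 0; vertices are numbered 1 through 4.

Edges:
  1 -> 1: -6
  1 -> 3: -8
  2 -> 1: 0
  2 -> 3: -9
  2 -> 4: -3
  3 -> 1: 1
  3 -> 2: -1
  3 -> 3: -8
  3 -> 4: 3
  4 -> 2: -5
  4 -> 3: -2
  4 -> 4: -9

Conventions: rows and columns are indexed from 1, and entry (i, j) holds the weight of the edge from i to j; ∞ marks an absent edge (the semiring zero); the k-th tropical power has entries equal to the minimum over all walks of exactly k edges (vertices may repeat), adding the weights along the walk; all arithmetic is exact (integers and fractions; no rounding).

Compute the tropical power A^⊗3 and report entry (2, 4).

A^⊗2:
  [-12, -9, -16, -5]
  [-8, -10, -17, -12]
  [-7, -9, -16, -6]
  [-5, -14, -14, -18]
A^⊗3:
  [-18, -17, -24, -14]
  [-16, -18, -25, -21]
  [-15, -17, -24, -15]
  [-14, -23, -23, -27]
Key observation: the optimum is the walk 2->4->4->4, with weight (-3) + (-9) + (-9) = -21.
Optimal value attained by: walk 2->4->4->4.
Answer: (A^⊗3)[2][4] = -21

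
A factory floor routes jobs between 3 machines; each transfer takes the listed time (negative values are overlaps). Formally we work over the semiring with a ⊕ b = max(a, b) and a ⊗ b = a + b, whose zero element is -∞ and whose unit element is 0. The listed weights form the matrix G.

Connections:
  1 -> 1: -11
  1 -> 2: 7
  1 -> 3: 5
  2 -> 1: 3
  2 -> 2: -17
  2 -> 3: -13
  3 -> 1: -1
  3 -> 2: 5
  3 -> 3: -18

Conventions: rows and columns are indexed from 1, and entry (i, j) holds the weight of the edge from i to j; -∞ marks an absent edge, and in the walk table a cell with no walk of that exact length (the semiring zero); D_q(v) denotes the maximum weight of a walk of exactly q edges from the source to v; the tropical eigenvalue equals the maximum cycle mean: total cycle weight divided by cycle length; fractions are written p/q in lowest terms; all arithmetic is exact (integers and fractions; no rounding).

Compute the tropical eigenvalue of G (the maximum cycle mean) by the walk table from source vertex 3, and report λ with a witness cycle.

q=0: [-∞, -∞, 0]
q=1: [-1, 5, -18]
q=2: [8, 6, 4]
q=3: [9, 15, 13]
Optimal cycle mean attained by: cycle 1->2->1, total 7 + 3, length 2.
Answer: λ = 5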